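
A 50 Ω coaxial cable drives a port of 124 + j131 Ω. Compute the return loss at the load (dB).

Γ = (74 + j131)/(174 + j131), |Γ| = 0.691
RL = −20·log₁₀|Γ| = −20·log₁₀(0.691)

RL ≈ 3.21 dB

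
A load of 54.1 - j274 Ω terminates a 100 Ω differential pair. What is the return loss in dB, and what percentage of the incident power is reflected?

RL ≈ 1.07 dB; 78.1% of incident power reflected

Γ = (-45.9 − j274)/(154.1 − j274), |Γ| = 0.884
RL = −20·log₁₀(0.884) = 1.07 dB
P_refl/P_inc = |Γ|² = 0.781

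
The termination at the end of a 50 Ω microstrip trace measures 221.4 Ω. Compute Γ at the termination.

Γ = 0.632

Γ = (Z_L − Z_0)/(Z_L + Z_0) = (221.4 − 50)/(221.4 + 50) = 171.4/271.4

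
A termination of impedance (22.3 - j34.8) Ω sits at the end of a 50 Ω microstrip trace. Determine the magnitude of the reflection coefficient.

Γ = (Z_L − Z_0)/(Z_L + Z_0) = (-27.7 − j34.8)/(72.3 − j34.8)
|Γ| = 44.5/80.2

|Γ| ≈ 0.554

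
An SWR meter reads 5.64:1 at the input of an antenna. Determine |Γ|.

|Γ| ≈ 0.699

|Γ| = (S − 1)/(S + 1) = (5.64 − 1)/(5.64 + 1) = 4.64/6.64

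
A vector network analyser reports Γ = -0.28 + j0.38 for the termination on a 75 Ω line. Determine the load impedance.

Z_L = Z_0·(1 + Γ)/(1 − Γ) = 75·(0.72 + j0.38)/(1.28 − j0.38)

Z_L ≈ 32.7 + j32 Ω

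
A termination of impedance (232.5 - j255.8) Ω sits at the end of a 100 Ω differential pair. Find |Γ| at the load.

Γ = (Z_L − Z_0)/(Z_L + Z_0) = (132.5 − j255.8)/(332.5 − j255.8)
|Γ| = 288/420

|Γ| ≈ 0.687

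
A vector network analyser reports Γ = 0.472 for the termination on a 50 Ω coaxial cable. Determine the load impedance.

Z_L ≈ 139 Ω

Z_L = Z_0·(1 + Γ)/(1 − Γ) = 50·(1.47)/(0.528)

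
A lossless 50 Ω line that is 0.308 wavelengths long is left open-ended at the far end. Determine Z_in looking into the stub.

βl = 2π × 0.308 = 111°
tan(βl) = -2.62
For an open-ended stub, Z_in = −jZ_0·cot(βl) = −jZ_0/tan(βl)

Z_in ≈ +j19.1 Ω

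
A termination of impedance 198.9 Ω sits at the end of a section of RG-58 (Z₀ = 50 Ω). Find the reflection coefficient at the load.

Γ = (Z_L − Z_0)/(Z_L + Z_0) = (198.9 − 50)/(198.9 + 50) = 148.9/248.9

Γ = 0.598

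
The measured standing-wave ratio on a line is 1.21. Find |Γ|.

|Γ| ≈ 0.095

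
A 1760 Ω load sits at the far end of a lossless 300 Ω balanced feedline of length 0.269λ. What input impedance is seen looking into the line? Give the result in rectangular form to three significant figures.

Z_in ≈ 51.9 + j34.9 Ω

βl = 2π × 0.269 = 96.8°
tan(βl) = tan(96.8°) = -8.34
Z_in = Z_0·(Z_L + jZ_0·tanβl)/(Z_0 + jZ_L·tanβl)
     = 300·(1760 − j2500)/(300 − j14700)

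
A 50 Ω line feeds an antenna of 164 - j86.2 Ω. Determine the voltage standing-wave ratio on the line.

VSWR ≈ 4.26

Γ = (Z_L − Z_0)/(Z_L + Z_0) = (114 − j86.2)/(214 − j86.2)
|Γ| = 143/231 = 0.619
VSWR = (1 + |Γ|)/(1 − |Γ|) = 1.62/0.381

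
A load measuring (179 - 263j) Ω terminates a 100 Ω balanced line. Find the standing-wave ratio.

VSWR ≈ 6.05

Γ = (Z_L − Z_0)/(Z_L + Z_0) = (79 − j263)/(279 − j263)
|Γ| = 275/383 = 0.716
VSWR = (1 + |Γ|)/(1 − |Γ|) = 1.72/0.284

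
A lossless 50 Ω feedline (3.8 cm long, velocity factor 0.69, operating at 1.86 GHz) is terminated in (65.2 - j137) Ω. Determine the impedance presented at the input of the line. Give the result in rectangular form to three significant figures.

λ = v/f = 0.69·c / 1.86 GHz = 0.111 m
βl = 2π·l/λ = 2π × 0.341 = 123°
tan(βl) = tan(123°) = -1.54
Z_in = Z_0·(Z_L + jZ_0·tanβl)/(Z_0 + jZ_L·tanβl)
     = 50·(65.2 − j214)/(-162 − j101)

Z_in ≈ 15.2 + j56.8 Ω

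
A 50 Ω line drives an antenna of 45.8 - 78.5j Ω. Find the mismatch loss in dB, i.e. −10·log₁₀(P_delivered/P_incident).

mismatch loss ≈ 2.24 dB

Γ = (-4.2 − j78.5)/(95.8 − j78.5), |Γ| = 0.635
|Γ|² = 0.403, so P_del/P_inc = 1 − |Γ|² = 0.597
ML = −10·log₁₀(1 − |Γ|²)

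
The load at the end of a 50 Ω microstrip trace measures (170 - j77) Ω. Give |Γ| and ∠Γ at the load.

Γ ≈ 0.612 ∠ -13.4°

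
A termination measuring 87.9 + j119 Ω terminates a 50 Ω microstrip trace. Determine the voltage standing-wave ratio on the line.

VSWR ≈ 5.36

Γ = (Z_L − Z_0)/(Z_L + Z_0) = (37.9 + j119)/(137.9 + j119)
|Γ| = 125/182 = 0.686
VSWR = (1 + |Γ|)/(1 − |Γ|) = 1.69/0.314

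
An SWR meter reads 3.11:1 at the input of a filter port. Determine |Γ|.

|Γ| ≈ 0.513

|Γ| = (S − 1)/(S + 1) = (3.11 − 1)/(3.11 + 1) = 2.11/4.11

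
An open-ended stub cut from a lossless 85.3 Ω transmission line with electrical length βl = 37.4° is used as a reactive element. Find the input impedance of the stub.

Z_in ≈ −j112 Ω

tan(βl) = 0.765
For an open-ended stub, Z_in = −jZ_0·cot(βl) = −jZ_0/tan(βl)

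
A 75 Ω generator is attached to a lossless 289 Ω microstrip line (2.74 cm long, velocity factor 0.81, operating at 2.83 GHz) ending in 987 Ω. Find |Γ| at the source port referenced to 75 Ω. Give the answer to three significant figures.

λ = v/f = 0.81·c / 2.83 GHz = 0.0859 m
βl = 2π·l/λ = 2π × 0.319 = 115°
tan(βl) = -2.16
Z_in = Z_0·(Z_L + jZ_0·tanβl)/(Z_0 + jZ_L·tanβl) = 101 + j120 Ω
Γ_s = (Z_in − Z_s)/(Z_in + Z_s) = (26 + j120)/(176 + j120), |Γ_s| = 0.577

|Γ| ≈ 0.577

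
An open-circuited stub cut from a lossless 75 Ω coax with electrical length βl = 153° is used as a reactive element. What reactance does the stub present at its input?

X_in ≈ 147 Ω (inductive)

tan(βl) = -0.51
For an open-circuited stub, Z_in = −jZ_0·cot(βl) = −jZ_0/tan(βl)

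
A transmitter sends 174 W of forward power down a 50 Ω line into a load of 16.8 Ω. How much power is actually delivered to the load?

Γ = (16.8 − 50)/(16.8 + 50) = -0.497
|Γ|² = 0.247
P_refl = |Γ|²·P_inc = 43 W, P_del = (1 − |Γ|²)·P_inc = 131 W

P_delivered ≈ 131 W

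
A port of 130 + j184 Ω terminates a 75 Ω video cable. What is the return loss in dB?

RL ≈ 3.13 dB

Γ = (55 + j184)/(205 + j184), |Γ| = 0.697
RL = −20·log₁₀|Γ| = −20·log₁₀(0.697)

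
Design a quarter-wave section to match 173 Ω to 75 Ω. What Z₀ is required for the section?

Z_qwt ≈ 114 Ω

Z_qwt = √(Z_0·R_L) = √(75 × 173) = √12980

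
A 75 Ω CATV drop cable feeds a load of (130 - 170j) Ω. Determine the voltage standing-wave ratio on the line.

Γ = (Z_L − Z_0)/(Z_L + Z_0) = (55 − j170)/(205 − j170)
|Γ| = 179/266 = 0.671
VSWR = (1 + |Γ|)/(1 − |Γ|) = 1.67/0.329

VSWR ≈ 5.08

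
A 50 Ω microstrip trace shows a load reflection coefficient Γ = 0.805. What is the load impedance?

Z_L ≈ 463 Ω

Z_L = Z_0·(1 + Γ)/(1 − Γ) = 50·(1.81)/(0.195)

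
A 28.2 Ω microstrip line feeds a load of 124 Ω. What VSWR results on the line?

For a purely resistive load, VSWR = R_L/Z_0 or Z_0/R_L (whichever > 1) = 124/28.2

VSWR ≈ 4.4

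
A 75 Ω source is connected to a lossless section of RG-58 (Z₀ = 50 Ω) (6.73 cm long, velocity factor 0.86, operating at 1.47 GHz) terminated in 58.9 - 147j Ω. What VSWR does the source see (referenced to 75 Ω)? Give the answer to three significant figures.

λ = v/f = 0.86·c / 1.47 GHz = 0.176 m
βl = 2π·l/λ = 2π × 0.383 = 138°
tan(βl) = -0.899
Z_in = Z_0·(Z_L + jZ_0·tanβl)/(Z_0 + jZ_L·tanβl) = 27.9 + j98.9 Ω
Γ_s = (Z_in − Z_s)/(Z_in + Z_s) = (-47.1 + j98.9)/(103 + j98.9), |Γ_s| = 0.768
VSWR = (1 + |Γ_s|)/(1 − |Γ_s|)

VSWR ≈ 7.61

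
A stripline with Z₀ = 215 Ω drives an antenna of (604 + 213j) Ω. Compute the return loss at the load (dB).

Γ = (389 + j213)/(819 + j213), |Γ| = 0.524
RL = −20·log₁₀|Γ| = −20·log₁₀(0.524)

RL ≈ 5.61 dB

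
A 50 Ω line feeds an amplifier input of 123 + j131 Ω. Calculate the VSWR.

VSWR ≈ 5.47

Γ = (Z_L − Z_0)/(Z_L + Z_0) = (73 + j131)/(173 + j131)
|Γ| = 150/217 = 0.691
VSWR = (1 + |Γ|)/(1 − |Γ|) = 1.69/0.309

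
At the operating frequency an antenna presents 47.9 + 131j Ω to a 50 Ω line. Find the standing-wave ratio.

Γ = (Z_L − Z_0)/(Z_L + Z_0) = (-2.1 + j131)/(97.9 + j131)
|Γ| = 131/164 = 0.801
VSWR = (1 + |Γ|)/(1 − |Γ|) = 1.8/0.199

VSWR ≈ 9.06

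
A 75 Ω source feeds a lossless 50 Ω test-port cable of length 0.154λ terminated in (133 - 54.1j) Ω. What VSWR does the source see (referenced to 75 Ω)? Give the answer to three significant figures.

βl = 2π × 0.154 = 55.4°
tan(βl) = 1.45
Z_in = Z_0·(Z_L + jZ_0·tanβl)/(Z_0 + jZ_L·tanβl) = 19.2 − j21.7 Ω
Γ_s = (Z_in − Z_s)/(Z_in + Z_s) = (-55.8 − j21.7)/(94.2 − j21.7), |Γ_s| = 0.619
VSWR = (1 + |Γ_s|)/(1 − |Γ_s|)

VSWR ≈ 4.25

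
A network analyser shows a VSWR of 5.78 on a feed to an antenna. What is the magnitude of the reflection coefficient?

|Γ| = (S − 1)/(S + 1) = (5.78 − 1)/(5.78 + 1) = 4.78/6.78

|Γ| ≈ 0.705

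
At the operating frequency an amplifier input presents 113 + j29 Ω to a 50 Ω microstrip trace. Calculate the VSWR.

Γ = (Z_L − Z_0)/(Z_L + Z_0) = (63 + j29)/(163 + j29)
|Γ| = 69.4/166 = 0.419
VSWR = (1 + |Γ|)/(1 − |Γ|) = 1.42/0.581

VSWR ≈ 2.44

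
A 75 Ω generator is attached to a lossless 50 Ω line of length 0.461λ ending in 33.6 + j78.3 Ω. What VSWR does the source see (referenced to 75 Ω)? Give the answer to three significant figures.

βl = 2π × 0.461 = 166°
tan(βl) = -0.25
Z_in = Z_0·(Z_L + jZ_0·tanβl)/(Z_0 + jZ_L·tanβl) = 18.2 + j49.5 Ω
Γ_s = (Z_in − Z_s)/(Z_in + Z_s) = (-56.8 + j49.5)/(93.2 + j49.5), |Γ_s| = 0.714
VSWR = (1 + |Γ_s|)/(1 − |Γ_s|)

VSWR ≈ 6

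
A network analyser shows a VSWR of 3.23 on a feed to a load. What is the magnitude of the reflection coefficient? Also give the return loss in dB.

|Γ| ≈ 0.527; return loss ≈ 5.56 dB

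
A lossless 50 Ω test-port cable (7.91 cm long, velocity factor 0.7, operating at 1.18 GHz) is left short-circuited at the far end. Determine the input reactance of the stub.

λ = v/f = 0.7·c / 1.18 GHz = 0.178 m
βl = 2π·l/λ = 2π × 0.444 = 160°
tan(βl) = -0.364
For a short-circuited stub, Z_in = jZ_0·tan(βl)

X_in ≈ -18.2 Ω (capacitive)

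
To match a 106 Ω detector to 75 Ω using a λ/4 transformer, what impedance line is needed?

Z_qwt ≈ 89.2 Ω

Z_qwt = √(Z_0·R_L) = √(75 × 106) = √7950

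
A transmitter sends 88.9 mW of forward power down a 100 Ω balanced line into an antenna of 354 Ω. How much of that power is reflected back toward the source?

Γ = (354 − 100)/(354 + 100) = 0.559
|Γ|² = 0.313
P_refl = |Γ|²·P_inc = 27.8 mW, P_del = (1 − |Γ|²)·P_inc = 61.1 mW

P_reflected ≈ 27.8 mW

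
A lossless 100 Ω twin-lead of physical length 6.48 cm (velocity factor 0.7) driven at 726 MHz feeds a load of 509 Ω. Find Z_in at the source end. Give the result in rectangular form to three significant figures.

Z_in ≈ 20.2 − j15.8 Ω

λ = v/f = 0.7·c / 726 MHz = 0.289 m
βl = 2π·l/λ = 2π × 0.224 = 80.6°
tan(βl) = tan(80.6°) = 6.07
Z_in = Z_0·(Z_L + jZ_0·tanβl)/(Z_0 + jZ_L·tanβl)
     = 100·(509 + j607)/(100 + j3090)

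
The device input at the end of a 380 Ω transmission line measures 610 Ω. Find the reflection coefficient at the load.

Γ = (Z_L − Z_0)/(Z_L + Z_0) = (610 − 380)/(610 + 380) = 230/990

Γ = 0.232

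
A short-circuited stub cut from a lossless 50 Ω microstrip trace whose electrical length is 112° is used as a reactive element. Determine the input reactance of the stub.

tan(βl) = -2.48
For a short-circuited stub, Z_in = jZ_0·tan(βl)

X_in ≈ -124 Ω (capacitive)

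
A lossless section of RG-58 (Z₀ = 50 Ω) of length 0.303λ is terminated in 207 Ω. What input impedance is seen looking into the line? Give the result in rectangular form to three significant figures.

βl = 2π × 0.303 = 109°
tan(βl) = tan(109°) = -2.89
Z_in = Z_0·(Z_L + jZ_0·tanβl)/(Z_0 + jZ_L·tanβl)
     = 50·(207 − j145)/(50 − j598)

Z_in ≈ 13.4 + j16.2 Ω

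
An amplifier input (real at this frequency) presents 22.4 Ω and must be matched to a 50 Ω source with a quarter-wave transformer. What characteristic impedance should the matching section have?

Z_qwt = √(Z_0·R_L) = √(50 × 22.4) = √1120

Z_qwt ≈ 33.5 Ω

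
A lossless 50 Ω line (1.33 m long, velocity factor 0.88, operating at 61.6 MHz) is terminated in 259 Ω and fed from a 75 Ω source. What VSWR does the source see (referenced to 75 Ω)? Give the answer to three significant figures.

λ = v/f = 0.88·c / 61.6 MHz = 4.29 m
βl = 2π·l/λ = 2π × 0.31 = 112°
tan(βl) = -2.51
Z_in = Z_0·(Z_L + jZ_0·tanβl)/(Z_0 + jZ_L·tanβl) = 11.1 + j19.1 Ω
Γ_s = (Z_in − Z_s)/(Z_in + Z_s) = (-63.9 + j19.1)/(86.1 + j19.1), |Γ_s| = 0.756
VSWR = (1 + |Γ_s|)/(1 − |Γ_s|)

VSWR ≈ 7.19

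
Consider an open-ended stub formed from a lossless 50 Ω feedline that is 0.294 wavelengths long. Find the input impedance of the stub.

βl = 2π × 0.294 = 106°
tan(βl) = -3.52
For an open-ended stub, Z_in = −jZ_0·cot(βl) = −jZ_0/tan(βl)

Z_in ≈ +j14.2 Ω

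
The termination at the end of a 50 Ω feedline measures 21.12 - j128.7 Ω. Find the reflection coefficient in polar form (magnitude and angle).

Γ = (Z_L − Z_0)/(Z_L + Z_0) = (-28.88 − j128.7)/(71.12 − j128.7)
|Γ| = 132/147 = 0.897

Γ ≈ 0.897 ∠ -41.6°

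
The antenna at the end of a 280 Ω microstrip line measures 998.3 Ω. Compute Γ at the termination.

Γ = (Z_L − Z_0)/(Z_L + Z_0) = (998.3 − 280)/(998.3 + 280) = 718.3/1278

Γ = 0.562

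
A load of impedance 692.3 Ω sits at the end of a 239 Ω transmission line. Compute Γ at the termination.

Γ = 0.487

Γ = (Z_L − Z_0)/(Z_L + Z_0) = (692.3 − 239)/(692.3 + 239) = 453.3/931.3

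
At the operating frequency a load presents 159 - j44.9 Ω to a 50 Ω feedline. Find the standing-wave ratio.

VSWR ≈ 3.46

Γ = (Z_L − Z_0)/(Z_L + Z_0) = (109 − j44.9)/(209 − j44.9)
|Γ| = 118/214 = 0.551
VSWR = (1 + |Γ|)/(1 − |Γ|) = 1.55/0.449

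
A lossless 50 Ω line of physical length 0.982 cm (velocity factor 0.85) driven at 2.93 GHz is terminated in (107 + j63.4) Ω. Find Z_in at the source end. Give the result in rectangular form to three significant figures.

λ = v/f = 0.85·c / 2.93 GHz = 0.087 m
βl = 2π·l/λ = 2π × 0.113 = 40.6°
tan(βl) = tan(40.6°) = 0.858
Z_in = Z_0·(Z_L + jZ_0·tanβl)/(Z_0 + jZ_L·tanβl)
     = 50·(107 + j106)/(-4.38 + j91.8)

Z_in ≈ 55 − j60.9 Ω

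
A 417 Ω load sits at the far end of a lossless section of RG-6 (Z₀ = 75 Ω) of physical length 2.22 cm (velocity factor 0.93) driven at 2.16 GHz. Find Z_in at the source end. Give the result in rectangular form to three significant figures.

Z_in ≈ 17.2 − j38.4 Ω

λ = v/f = 0.93·c / 2.16 GHz = 0.129 m
βl = 2π·l/λ = 2π × 0.172 = 61.9°
tan(βl) = tan(61.9°) = 1.87
Z_in = Z_0·(Z_L + jZ_0·tanβl)/(Z_0 + jZ_L·tanβl)
     = 75·(417 + j140)/(75 + j780)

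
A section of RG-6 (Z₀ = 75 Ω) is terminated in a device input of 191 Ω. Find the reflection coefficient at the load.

Γ = (Z_L − Z_0)/(Z_L + Z_0) = (191 − 75)/(191 + 75) = 116/266

Γ = 0.436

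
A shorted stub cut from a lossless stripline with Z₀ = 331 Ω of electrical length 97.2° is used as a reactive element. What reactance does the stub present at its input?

tan(βl) = -7.92
For a shorted stub, Z_in = jZ_0·tan(βl)

X_in ≈ -2620 Ω (capacitive)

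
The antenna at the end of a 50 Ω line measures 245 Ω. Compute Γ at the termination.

Γ = 0.661

Γ = (Z_L − Z_0)/(Z_L + Z_0) = (245 − 50)/(245 + 50) = 195/295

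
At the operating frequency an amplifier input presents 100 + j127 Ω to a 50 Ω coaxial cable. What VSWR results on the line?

VSWR ≈ 5.55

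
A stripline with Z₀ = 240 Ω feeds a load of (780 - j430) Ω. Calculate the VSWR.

Γ = (Z_L − Z_0)/(Z_L + Z_0) = (540 − j430)/(1020 − j430)
|Γ| = 690/1110 = 0.624
VSWR = (1 + |Γ|)/(1 − |Γ|) = 1.62/0.376

VSWR ≈ 4.31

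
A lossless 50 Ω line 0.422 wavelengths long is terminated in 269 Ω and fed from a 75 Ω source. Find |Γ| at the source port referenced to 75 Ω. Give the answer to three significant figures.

βl = 2π × 0.422 = 152°
tan(βl) = -0.534
Z_in = Z_0·(Z_L + jZ_0·tanβl)/(Z_0 + jZ_L·tanβl) = 37.4 + j80.7 Ω
Γ_s = (Z_in − Z_s)/(Z_in + Z_s) = (-37.6 + j80.7)/(112 + j80.7), |Γ_s| = 0.643

|Γ| ≈ 0.643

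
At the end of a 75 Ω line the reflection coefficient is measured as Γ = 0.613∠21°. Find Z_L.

Z_L = Z_0·(1 + Γ)/(1 − Γ) = 75·(1.57 + j0.22)/(0.428 − j0.22)

Z_L ≈ 202 + j143 Ω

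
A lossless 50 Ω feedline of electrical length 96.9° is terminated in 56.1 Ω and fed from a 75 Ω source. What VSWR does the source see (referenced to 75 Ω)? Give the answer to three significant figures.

tan(βl) = -8.26
Z_in = Z_0·(Z_L + jZ_0·tanβl)/(Z_0 + jZ_L·tanβl) = 44.7 + j1.23 Ω
Γ_s = (Z_in − Z_s)/(Z_in + Z_s) = (-30.3 + j1.23)/(120 + j1.23), |Γ_s| = 0.253
VSWR = (1 + |Γ_s|)/(1 − |Γ_s|)

VSWR ≈ 1.68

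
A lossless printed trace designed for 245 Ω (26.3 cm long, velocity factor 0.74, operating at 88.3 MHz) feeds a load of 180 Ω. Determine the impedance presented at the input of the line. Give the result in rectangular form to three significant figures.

λ = v/f = 0.74·c / 88.3 MHz = 2.51 m
βl = 2π·l/λ = 2π × 0.105 = 37.7°
tan(βl) = tan(37.7°) = 0.772
Z_in = Z_0·(Z_L + jZ_0·tanβl)/(Z_0 + jZ_L·tanβl)
     = 245·(180 + j189)/(245 + j139)

Z_in ≈ 217 + j65.8 Ω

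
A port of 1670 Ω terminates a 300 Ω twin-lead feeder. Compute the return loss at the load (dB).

RL ≈ 3.15 dB

Γ = (1670 − 300)/(1670 + 300) = 0.695
RL = −20·log₁₀|Γ| = −20·log₁₀(0.695)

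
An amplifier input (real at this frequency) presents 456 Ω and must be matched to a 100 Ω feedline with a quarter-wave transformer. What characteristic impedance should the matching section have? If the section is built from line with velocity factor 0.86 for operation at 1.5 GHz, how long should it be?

Z_qwt = √(Z_0·R_L) = √(100 × 456) = √45600
λ = 0.86·c/f = 0.172 m, so l = λ/4 = 0.043 m

Z_qwt ≈ 214 Ω; length ≈ 4.3 cm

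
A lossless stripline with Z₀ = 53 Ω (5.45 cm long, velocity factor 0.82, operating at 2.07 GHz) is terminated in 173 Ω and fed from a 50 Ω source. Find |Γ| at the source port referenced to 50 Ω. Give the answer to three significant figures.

|Γ| ≈ 0.549

λ = v/f = 0.82·c / 2.07 GHz = 0.119 m
βl = 2π·l/λ = 2π × 0.459 = 165°
tan(βl) = -0.266
Z_in = Z_0·(Z_L + jZ_0·tanβl)/(Z_0 + jZ_L·tanβl) = 106 + j77.6 Ω
Γ_s = (Z_in − Z_s)/(Z_in + Z_s) = (55.6 + j77.6)/(156 + j77.6), |Γ_s| = 0.549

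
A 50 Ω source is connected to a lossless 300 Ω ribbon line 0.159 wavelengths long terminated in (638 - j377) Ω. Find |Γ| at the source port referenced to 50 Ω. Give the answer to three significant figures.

|Γ| ≈ 0.601

βl = 2π × 0.159 = 57.2°
tan(βl) = 1.55
Z_in = Z_0·(Z_L + jZ_0·tanβl)/(Z_0 + jZ_L·tanβl) = 111 − j93.9 Ω
Γ_s = (Z_in − Z_s)/(Z_in + Z_s) = (60.9 − j93.9)/(161 − j93.9), |Γ_s| = 0.601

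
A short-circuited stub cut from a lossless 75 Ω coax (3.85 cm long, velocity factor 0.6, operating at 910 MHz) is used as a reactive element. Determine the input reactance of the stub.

λ = v/f = 0.6·c / 910 MHz = 0.198 m
βl = 2π·l/λ = 2π × 0.195 = 70.1°
tan(βl) = 2.76
For a short-circuited stub, Z_in = jZ_0·tan(βl)

X_in ≈ 207 Ω (inductive)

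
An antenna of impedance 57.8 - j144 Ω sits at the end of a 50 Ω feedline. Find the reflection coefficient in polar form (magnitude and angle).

Γ = (Z_L − Z_0)/(Z_L + Z_0) = (7.8 − j144)/(107.8 − j144)
|Γ| = 144/180 = 0.802

Γ ≈ 0.802 ∠ -33.7°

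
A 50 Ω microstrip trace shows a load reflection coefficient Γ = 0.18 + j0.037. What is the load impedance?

Z_L ≈ 71.7 + j5.49 Ω

Z_L = Z_0·(1 + Γ)/(1 − Γ) = 50·(1.18 + j0.037)/(0.82 − j0.037)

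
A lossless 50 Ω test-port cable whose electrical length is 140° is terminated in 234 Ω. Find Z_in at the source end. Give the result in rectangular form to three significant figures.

tan(βl) = tan(140°) = -0.839
Z_in = Z_0·(Z_L + jZ_0·tanβl)/(Z_0 + jZ_L·tanβl)
     = 50·(234 − j42)/(50 − j196)

Z_in ≈ 24.3 + j53.4 Ω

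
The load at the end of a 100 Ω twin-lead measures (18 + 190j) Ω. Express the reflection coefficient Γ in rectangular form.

Γ ≈ 0.528 + j0.76

Γ = (Z_L − Z_0)/(Z_L + Z_0) = (-82 + j190)/(118 + j190)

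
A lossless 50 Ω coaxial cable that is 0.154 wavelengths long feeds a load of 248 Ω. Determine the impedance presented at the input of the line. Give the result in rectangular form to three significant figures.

βl = 2π × 0.154 = 55.4°
tan(βl) = tan(55.4°) = 1.45
Z_in = Z_0·(Z_L + jZ_0·tanβl)/(Z_0 + jZ_L·tanβl)
     = 50·(248 + j72.6)/(50 + j360)

Z_in ≈ 14.6 − j32.4 Ω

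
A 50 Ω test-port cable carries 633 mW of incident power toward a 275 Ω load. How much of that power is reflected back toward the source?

Γ = (275 − 50)/(275 + 50) = 0.692
|Γ|² = 0.479
P_refl = |Γ|²·P_inc = 303 mW, P_del = (1 − |Γ|²)·P_inc = 330 mW

P_reflected ≈ 303 mW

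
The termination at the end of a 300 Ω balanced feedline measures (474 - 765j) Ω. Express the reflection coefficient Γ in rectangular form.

Γ = (Z_L − Z_0)/(Z_L + Z_0) = (174 − j765)/(774 − j765)

Γ ≈ 0.608 − j0.388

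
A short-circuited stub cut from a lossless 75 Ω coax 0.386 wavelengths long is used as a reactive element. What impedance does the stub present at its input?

βl = 2π × 0.386 = 139°
tan(βl) = -0.871
For a short-circuited stub, Z_in = jZ_0·tan(βl)

Z_in ≈ −j65.3 Ω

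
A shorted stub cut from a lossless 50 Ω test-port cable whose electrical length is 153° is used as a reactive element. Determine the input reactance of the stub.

tan(βl) = -0.51
For a shorted stub, Z_in = jZ_0·tan(βl)

X_in ≈ -25.5 Ω (capacitive)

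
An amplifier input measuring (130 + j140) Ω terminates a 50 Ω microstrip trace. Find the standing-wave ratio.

VSWR ≈ 5.83

Γ = (Z_L − Z_0)/(Z_L + Z_0) = (80 + j140)/(180 + j140)
|Γ| = 161/228 = 0.707
VSWR = (1 + |Γ|)/(1 − |Γ|) = 1.71/0.293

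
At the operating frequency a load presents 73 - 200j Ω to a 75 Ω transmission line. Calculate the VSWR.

Γ = (Z_L − Z_0)/(Z_L + Z_0) = (-2 − j200)/(148 − j200)
|Γ| = 200/249 = 0.804
VSWR = (1 + |Γ|)/(1 − |Γ|) = 1.8/0.196

VSWR ≈ 9.2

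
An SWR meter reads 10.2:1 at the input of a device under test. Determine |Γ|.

|Γ| = (S − 1)/(S + 1) = (10.2 − 1)/(10.2 + 1) = 9.2/11.2

|Γ| ≈ 0.821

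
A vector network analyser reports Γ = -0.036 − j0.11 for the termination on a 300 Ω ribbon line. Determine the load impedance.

Z_L = Z_0·(1 + Γ)/(1 − Γ) = 300·(0.964 − j0.11)/(1.04 + j0.11)

Z_L ≈ 273 − j60.8 Ω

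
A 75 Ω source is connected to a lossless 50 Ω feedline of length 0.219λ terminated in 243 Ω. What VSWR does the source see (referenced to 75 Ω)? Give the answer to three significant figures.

βl = 2π × 0.219 = 78.8°
tan(βl) = 5.07
Z_in = Z_0·(Z_L + jZ_0·tanβl)/(Z_0 + jZ_L·tanβl) = 10.7 − j9.43 Ω
Γ_s = (Z_in − Z_s)/(Z_in + Z_s) = (-64.3 − j9.43)/(85.7 − j9.43), |Γ_s| = 0.754
VSWR = (1 + |Γ_s|)/(1 − |Γ_s|)

VSWR ≈ 7.14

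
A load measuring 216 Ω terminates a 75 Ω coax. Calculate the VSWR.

For a purely resistive load, VSWR = R_L/Z_0 or Z_0/R_L (whichever > 1) = 216/75

VSWR ≈ 2.88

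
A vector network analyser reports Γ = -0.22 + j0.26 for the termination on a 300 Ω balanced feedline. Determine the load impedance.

Z_L ≈ 170 + j100 Ω

Z_L = Z_0·(1 + Γ)/(1 − Γ) = 300·(0.78 + j0.26)/(1.22 − j0.26)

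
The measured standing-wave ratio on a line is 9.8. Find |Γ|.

|Γ| = (S − 1)/(S + 1) = (9.8 − 1)/(9.8 + 1) = 8.8/10.8

|Γ| ≈ 0.815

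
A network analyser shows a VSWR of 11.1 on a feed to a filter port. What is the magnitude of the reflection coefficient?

|Γ| ≈ 0.835

|Γ| = (S − 1)/(S + 1) = (11.1 − 1)/(11.1 + 1) = 10.1/12.1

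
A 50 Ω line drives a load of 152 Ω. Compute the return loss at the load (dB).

RL ≈ 5.94 dB

Γ = (152 − 50)/(152 + 50) = 0.505
RL = −20·log₁₀|Γ| = −20·log₁₀(0.505)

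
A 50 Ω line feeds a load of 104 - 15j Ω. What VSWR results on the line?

VSWR ≈ 2.14

Γ = (Z_L − Z_0)/(Z_L + Z_0) = (54 − j15)/(154 − j15)
|Γ| = 56/155 = 0.362
VSWR = (1 + |Γ|)/(1 − |Γ|) = 1.36/0.638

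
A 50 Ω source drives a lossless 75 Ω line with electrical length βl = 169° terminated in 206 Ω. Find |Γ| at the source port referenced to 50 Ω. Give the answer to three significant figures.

tan(βl) = -0.194
Z_in = Z_0·(Z_L + jZ_0·tanβl)/(Z_0 + jZ_L·tanβl) = 166 + j74.2 Ω
Γ_s = (Z_in − Z_s)/(Z_in + Z_s) = (116 + j74.2)/(216 + j74.2), |Γ_s| = 0.603

|Γ| ≈ 0.603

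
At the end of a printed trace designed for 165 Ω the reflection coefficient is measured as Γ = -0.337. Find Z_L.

Z_L ≈ 81.8 Ω

Z_L = Z_0·(1 + Γ)/(1 − Γ) = 165·(0.663)/(1.34)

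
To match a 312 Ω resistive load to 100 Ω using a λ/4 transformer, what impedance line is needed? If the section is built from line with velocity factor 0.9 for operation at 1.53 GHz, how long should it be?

Z_qwt = √(Z_0·R_L) = √(100 × 312) = √31200
λ = 0.9·c/f = 0.176 m, so l = λ/4 = 0.0441 m

Z_qwt ≈ 177 Ω; length ≈ 4.41 cm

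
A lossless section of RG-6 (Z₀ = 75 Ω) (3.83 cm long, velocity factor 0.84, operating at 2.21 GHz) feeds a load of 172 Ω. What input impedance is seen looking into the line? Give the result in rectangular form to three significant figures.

Z_in ≈ 41.6 + j34.1 Ω

λ = v/f = 0.84·c / 2.21 GHz = 0.114 m
βl = 2π·l/λ = 2π × 0.336 = 121°
tan(βl) = tan(121°) = -1.67
Z_in = Z_0·(Z_L + jZ_0·tanβl)/(Z_0 + jZ_L·tanβl)
     = 75·(172 − j125)/(75 − j287)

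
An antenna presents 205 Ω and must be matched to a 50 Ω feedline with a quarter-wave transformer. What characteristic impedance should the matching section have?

Z_qwt = √(Z_0·R_L) = √(50 × 205) = √10250

Z_qwt ≈ 101 Ω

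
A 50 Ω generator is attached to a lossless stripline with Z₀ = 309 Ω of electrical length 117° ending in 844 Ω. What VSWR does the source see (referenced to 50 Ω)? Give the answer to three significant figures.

tan(βl) = -1.96
Z_in = Z_0·(Z_L + jZ_0·tanβl)/(Z_0 + jZ_L·tanβl) = 138 + j132 Ω
Γ_s = (Z_in − Z_s)/(Z_in + Z_s) = (87.7 + j132)/(188 + j132), |Γ_s| = 0.69
VSWR = (1 + |Γ_s|)/(1 − |Γ_s|)

VSWR ≈ 5.46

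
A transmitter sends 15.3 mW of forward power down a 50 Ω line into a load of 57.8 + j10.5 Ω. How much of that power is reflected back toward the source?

|Γ| = |(7.8 + j10.5)/(107.8 + j10.5)| = 0.121
|Γ|² = 0.0146
P_refl = |Γ|²·P_inc = 0.223 mW, P_del = (1 − |Γ|²)·P_inc = 15.1 mW

P_reflected ≈ 0.223 mW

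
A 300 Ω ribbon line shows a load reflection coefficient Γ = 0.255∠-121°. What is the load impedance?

Z_L = Z_0·(1 + Γ)/(1 − Γ) = 300·(0.869 − j0.219)/(1.13 + j0.219)

Z_L ≈ 211 − j98.8 Ω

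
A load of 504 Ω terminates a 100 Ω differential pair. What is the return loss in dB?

Γ = (504 − 100)/(504 + 100) = 0.669
RL = −20·log₁₀|Γ| = −20·log₁₀(0.669)

RL ≈ 3.49 dB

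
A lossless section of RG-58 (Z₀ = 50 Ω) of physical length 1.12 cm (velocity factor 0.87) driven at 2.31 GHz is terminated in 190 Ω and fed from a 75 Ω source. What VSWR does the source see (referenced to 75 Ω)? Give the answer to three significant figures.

λ = v/f = 0.87·c / 2.31 GHz = 0.113 m
βl = 2π·l/λ = 2π × 0.0991 = 35.7°
tan(βl) = 0.718
Z_in = Z_0·(Z_L + jZ_0·tanβl)/(Z_0 + jZ_L·tanβl) = 34.1 − j57.1 Ω
Γ_s = (Z_in − Z_s)/(Z_in + Z_s) = (-40.9 − j57.1)/(109 − j57.1), |Γ_s| = 0.571
VSWR = (1 + |Γ_s|)/(1 − |Γ_s|)

VSWR ≈ 3.66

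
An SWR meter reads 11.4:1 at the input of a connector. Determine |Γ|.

|Γ| ≈ 0.839

|Γ| = (S − 1)/(S + 1) = (11.4 − 1)/(11.4 + 1) = 10.4/12.4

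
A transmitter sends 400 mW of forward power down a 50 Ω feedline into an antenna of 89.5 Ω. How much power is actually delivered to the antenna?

P_delivered ≈ 368 mW

Γ = (89.5 − 50)/(89.5 + 50) = 0.283
|Γ|² = 0.0802
P_refl = |Γ|²·P_inc = 32.1 mW, P_del = (1 − |Γ|²)·P_inc = 368 mW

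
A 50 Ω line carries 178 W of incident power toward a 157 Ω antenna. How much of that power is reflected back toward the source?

P_reflected ≈ 47.6 W

Γ = (157 − 50)/(157 + 50) = 0.517
|Γ|² = 0.267
P_refl = |Γ|²·P_inc = 47.6 W, P_del = (1 − |Γ|²)·P_inc = 130 W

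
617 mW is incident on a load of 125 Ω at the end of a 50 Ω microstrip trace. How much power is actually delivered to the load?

Γ = (125 − 50)/(125 + 50) = 0.429
|Γ|² = 0.184
P_refl = |Γ|²·P_inc = 113 mW, P_del = (1 − |Γ|²)·P_inc = 504 mW

P_delivered ≈ 504 mW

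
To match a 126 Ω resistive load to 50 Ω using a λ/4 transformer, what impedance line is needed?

Z_qwt ≈ 79.4 Ω

Z_qwt = √(Z_0·R_L) = √(50 × 126) = √6300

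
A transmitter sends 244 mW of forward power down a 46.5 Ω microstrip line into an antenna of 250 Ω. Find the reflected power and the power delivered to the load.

Γ = (250 − 46.5)/(250 + 46.5) = 0.686
|Γ|² = 0.471
P_refl = |Γ|²·P_inc = 115 mW, P_del = (1 − |Γ|²)·P_inc = 129 mW

P_reflected ≈ 115 mW; P_delivered ≈ 129 mW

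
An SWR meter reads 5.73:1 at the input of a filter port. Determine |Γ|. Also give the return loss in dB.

|Γ| ≈ 0.703; return loss ≈ 3.06 dB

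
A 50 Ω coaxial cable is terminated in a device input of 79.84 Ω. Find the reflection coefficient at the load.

Γ = 0.23

Γ = (Z_L − Z_0)/(Z_L + Z_0) = (79.84 − 50)/(79.84 + 50) = 29.84/129.8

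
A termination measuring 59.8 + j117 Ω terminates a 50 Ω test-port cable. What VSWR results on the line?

Γ = (Z_L − Z_0)/(Z_L + Z_0) = (9.8 + j117)/(109.8 + j117)
|Γ| = 117/160 = 0.732
VSWR = (1 + |Γ|)/(1 − |Γ|) = 1.73/0.268

VSWR ≈ 6.46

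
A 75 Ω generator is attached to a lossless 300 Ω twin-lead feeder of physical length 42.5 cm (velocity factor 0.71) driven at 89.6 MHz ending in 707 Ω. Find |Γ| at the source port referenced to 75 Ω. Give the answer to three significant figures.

λ = v/f = 0.71·c / 89.6 MHz = 2.38 m
βl = 2π·l/λ = 2π × 0.179 = 64.4°
tan(βl) = 2.08
Z_in = Z_0·(Z_L + jZ_0·tanβl)/(Z_0 + jZ_L·tanβl) = 150 − j113 Ω
Γ_s = (Z_in − Z_s)/(Z_in + Z_s) = (75.4 − j113)/(225 − j113), |Γ_s| = 0.54

|Γ| ≈ 0.54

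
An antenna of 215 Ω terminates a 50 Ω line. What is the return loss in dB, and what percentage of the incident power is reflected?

RL ≈ 4.12 dB; 38.8% of incident power reflected

Γ = (215 − 50)/(215 + 50) = 0.623
RL = −20·log₁₀(0.623) = 4.12 dB
P_refl/P_inc = |Γ|² = 0.388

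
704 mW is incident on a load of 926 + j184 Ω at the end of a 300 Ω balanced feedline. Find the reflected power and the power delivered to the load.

P_reflected ≈ 195 mW; P_delivered ≈ 509 mW

|Γ| = |(626 + j184)/(1226 + j184)| = 0.526
|Γ|² = 0.277
P_refl = |Γ|²·P_inc = 195 mW, P_del = (1 − |Γ|²)·P_inc = 509 mW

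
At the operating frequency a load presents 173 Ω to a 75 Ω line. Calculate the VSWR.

For a purely resistive load, VSWR = R_L/Z_0 or Z_0/R_L (whichever > 1) = 173/75

VSWR ≈ 2.31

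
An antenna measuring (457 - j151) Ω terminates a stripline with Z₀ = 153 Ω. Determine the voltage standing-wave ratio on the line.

VSWR ≈ 3.35

Γ = (Z_L − Z_0)/(Z_L + Z_0) = (304 − j151)/(610 − j151)
|Γ| = 339/628 = 0.54
VSWR = (1 + |Γ|)/(1 − |Γ|) = 1.54/0.46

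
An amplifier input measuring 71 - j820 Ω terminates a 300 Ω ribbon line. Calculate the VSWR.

VSWR ≈ 36

Γ = (Z_L − Z_0)/(Z_L + Z_0) = (-229 − j820)/(371 − j820)
|Γ| = 851/900 = 0.946
VSWR = (1 + |Γ|)/(1 − |Γ|) = 1.95/0.0541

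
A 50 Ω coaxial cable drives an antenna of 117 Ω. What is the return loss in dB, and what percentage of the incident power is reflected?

RL ≈ 7.93 dB; 16.1% of incident power reflected

Γ = (117 − 50)/(117 + 50) = 0.401
RL = −20·log₁₀(0.401) = 7.93 dB
P_refl/P_inc = |Γ|² = 0.161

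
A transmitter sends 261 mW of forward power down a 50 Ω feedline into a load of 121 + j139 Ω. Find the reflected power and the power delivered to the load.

P_reflected ≈ 131 mW; P_delivered ≈ 130 mW

|Γ| = |(71 + j139)/(171 + j139)| = 0.708
|Γ|² = 0.502
P_refl = |Γ|²·P_inc = 131 mW, P_del = (1 − |Γ|²)·P_inc = 130 mW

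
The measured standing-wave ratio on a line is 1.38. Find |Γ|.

|Γ| ≈ 0.16

|Γ| = (S − 1)/(S + 1) = (1.38 − 1)/(1.38 + 1) = 0.38/2.38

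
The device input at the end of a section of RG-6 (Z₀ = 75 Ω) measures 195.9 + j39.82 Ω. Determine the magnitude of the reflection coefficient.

|Γ| ≈ 0.465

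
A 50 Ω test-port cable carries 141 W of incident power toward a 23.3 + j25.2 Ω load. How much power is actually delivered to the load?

|Γ| = |(-26.7 + j25.2)/(73.3 + j25.2)| = 0.474
|Γ|² = 0.224
P_refl = |Γ|²·P_inc = 31.6 W, P_del = (1 − |Γ|²)·P_inc = 109 W

P_delivered ≈ 109 W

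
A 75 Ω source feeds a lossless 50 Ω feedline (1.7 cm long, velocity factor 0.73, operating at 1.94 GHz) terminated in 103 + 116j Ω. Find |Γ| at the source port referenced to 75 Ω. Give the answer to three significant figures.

λ = v/f = 0.73·c / 1.94 GHz = 0.113 m
βl = 2π·l/λ = 2π × 0.151 = 54.2°
tan(βl) = 1.39
Z_in = Z_0·(Z_L + jZ_0·tanβl)/(Z_0 + jZ_L·tanβl) = 23 − j53.9 Ω
Γ_s = (Z_in − Z_s)/(Z_in + Z_s) = (-52 − j53.9)/(98 − j53.9), |Γ_s| = 0.669

|Γ| ≈ 0.669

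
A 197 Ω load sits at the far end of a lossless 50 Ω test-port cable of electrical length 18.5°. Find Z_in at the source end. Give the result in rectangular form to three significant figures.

Z_in ≈ 80 − j88.7 Ω

tan(βl) = tan(18.5°) = 0.335
Z_in = Z_0·(Z_L + jZ_0·tanβl)/(Z_0 + jZ_L·tanβl)
     = 50·(197 + j16.7)/(50 + j65.9)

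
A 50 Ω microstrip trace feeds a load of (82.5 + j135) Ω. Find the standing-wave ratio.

VSWR ≈ 6.52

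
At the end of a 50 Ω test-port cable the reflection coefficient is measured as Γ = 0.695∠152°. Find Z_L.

Z_L ≈ 9.54 + j12 Ω

Z_L = Z_0·(1 + Γ)/(1 − Γ) = 50·(0.386 + j0.326)/(1.61 − j0.326)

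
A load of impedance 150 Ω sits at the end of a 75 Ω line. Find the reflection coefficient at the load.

Γ = (Z_L − Z_0)/(Z_L + Z_0) = (150 − 75)/(150 + 75) = 75/225

Γ = 0.333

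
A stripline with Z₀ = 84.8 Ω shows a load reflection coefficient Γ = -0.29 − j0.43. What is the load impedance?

Z_L ≈ 33.5 − j39.4 Ω

Z_L = Z_0·(1 + Γ)/(1 − Γ) = 84.8·(0.71 − j0.43)/(1.29 + j0.43)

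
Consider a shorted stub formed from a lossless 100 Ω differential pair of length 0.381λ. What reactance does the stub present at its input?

X_in ≈ -92.7 Ω (capacitive)

βl = 2π × 0.381 = 137°
tan(βl) = -0.927
For a shorted stub, Z_in = jZ_0·tan(βl)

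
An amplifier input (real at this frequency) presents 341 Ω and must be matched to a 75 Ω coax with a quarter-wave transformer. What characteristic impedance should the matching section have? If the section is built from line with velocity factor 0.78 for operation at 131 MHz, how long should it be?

Z_qwt = √(Z_0·R_L) = √(75 × 341) = √25580
λ = 0.78·c/f = 1.79 m, so l = λ/4 = 0.447 m

Z_qwt ≈ 160 Ω; length ≈ 44.7 cm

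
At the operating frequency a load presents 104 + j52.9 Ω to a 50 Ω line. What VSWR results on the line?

Γ = (Z_L − Z_0)/(Z_L + Z_0) = (54 + j52.9)/(154 + j52.9)
|Γ| = 75.6/163 = 0.464
VSWR = (1 + |Γ|)/(1 − |Γ|) = 1.46/0.536

VSWR ≈ 2.73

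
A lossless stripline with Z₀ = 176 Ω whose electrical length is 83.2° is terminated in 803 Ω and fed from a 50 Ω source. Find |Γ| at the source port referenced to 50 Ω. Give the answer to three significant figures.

tan(βl) = 8.39
Z_in = Z_0·(Z_L + jZ_0·tanβl)/(Z_0 + jZ_L·tanβl) = 39.1 − j20 Ω
Γ_s = (Z_in − Z_s)/(Z_in + Z_s) = (-10.9 − j20)/(89.1 − j20), |Γ_s| = 0.249

|Γ| ≈ 0.249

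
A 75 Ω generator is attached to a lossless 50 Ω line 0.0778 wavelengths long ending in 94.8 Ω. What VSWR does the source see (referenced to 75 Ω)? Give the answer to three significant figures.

VSWR ≈ 1.73

βl = 2π × 0.0778 = 28°
tan(βl) = 0.532
Z_in = Z_0·(Z_L + jZ_0·tanβl)/(Z_0 + jZ_L·tanβl) = 60.3 − j34.2 Ω
Γ_s = (Z_in − Z_s)/(Z_in + Z_s) = (-14.7 − j34.2)/(135 − j34.2), |Γ_s| = 0.267
VSWR = (1 + |Γ_s|)/(1 − |Γ_s|)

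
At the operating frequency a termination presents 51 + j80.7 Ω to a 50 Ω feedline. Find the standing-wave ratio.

VSWR ≈ 4.32

Γ = (Z_L − Z_0)/(Z_L + Z_0) = (1 + j80.7)/(101 + j80.7)
|Γ| = 80.7/129 = 0.624
VSWR = (1 + |Γ|)/(1 − |Γ|) = 1.62/0.376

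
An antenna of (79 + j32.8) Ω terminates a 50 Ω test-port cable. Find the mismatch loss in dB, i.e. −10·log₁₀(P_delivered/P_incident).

Γ = (29 + j32.8)/(129 + j32.8), |Γ| = 0.329
|Γ|² = 0.108, so P_del/P_inc = 1 − |Γ|² = 0.892
ML = −10·log₁₀(1 − |Γ|²)

mismatch loss ≈ 0.497 dB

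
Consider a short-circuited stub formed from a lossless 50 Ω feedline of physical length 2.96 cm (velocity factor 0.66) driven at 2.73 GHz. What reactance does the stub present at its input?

λ = v/f = 0.66·c / 2.73 GHz = 0.0725 m
βl = 2π·l/λ = 2π × 0.408 = 147°
tan(βl) = -0.651
For a short-circuited stub, Z_in = jZ_0·tan(βl)

X_in ≈ -32.6 Ω (capacitive)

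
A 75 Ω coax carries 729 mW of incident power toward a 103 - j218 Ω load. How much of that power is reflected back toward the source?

|Γ| = |(28 − j218)/(178 − j218)| = 0.781
|Γ|² = 0.61
P_refl = |Γ|²·P_inc = 445 mW, P_del = (1 − |Γ|²)·P_inc = 284 mW

P_reflected ≈ 445 mW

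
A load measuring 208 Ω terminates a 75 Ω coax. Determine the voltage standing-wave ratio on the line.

VSWR ≈ 2.77

Γ = (208 − 75)/(208 + 75) = 0.47
VSWR = (1 + 0.47)/(1 − 0.47)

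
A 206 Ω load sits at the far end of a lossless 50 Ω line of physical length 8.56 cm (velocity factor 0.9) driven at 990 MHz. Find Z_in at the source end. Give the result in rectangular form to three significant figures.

Z_in ≈ 14.2 + j19.8 Ω

λ = v/f = 0.9·c / 990 MHz = 0.273 m
βl = 2π·l/λ = 2π × 0.314 = 113°
tan(βl) = tan(113°) = -2.36
Z_in = Z_0·(Z_L + jZ_0·tanβl)/(Z_0 + jZ_L·tanβl)
     = 50·(206 − j118)/(50 − j485)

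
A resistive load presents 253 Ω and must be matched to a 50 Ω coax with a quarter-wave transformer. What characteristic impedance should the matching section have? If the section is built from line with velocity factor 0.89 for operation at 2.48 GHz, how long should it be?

Z_qwt ≈ 112 Ω; length ≈ 2.69 cm

Z_qwt = √(Z_0·R_L) = √(50 × 253) = √12650
λ = 0.89·c/f = 0.108 m, so l = λ/4 = 0.0269 m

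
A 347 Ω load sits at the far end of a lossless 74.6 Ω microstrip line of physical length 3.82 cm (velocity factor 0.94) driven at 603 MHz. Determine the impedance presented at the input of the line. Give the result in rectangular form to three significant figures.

Z_in ≈ 58.1 − j110 Ω

λ = v/f = 0.94·c / 603 MHz = 0.468 m
βl = 2π·l/λ = 2π × 0.0817 = 29.4°
tan(βl) = tan(29.4°) = 0.564
Z_in = Z_0·(Z_L + jZ_0·tanβl)/(Z_0 + jZ_L·tanβl)
     = 74.6·(347 + j42)/(74.6 + j196)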